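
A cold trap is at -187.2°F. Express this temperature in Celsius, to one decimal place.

In Celsius: (-187.2 - 32) × 5/9 = -121.7778°C.

-121.8°C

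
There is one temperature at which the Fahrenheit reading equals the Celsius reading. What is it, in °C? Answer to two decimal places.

Let C be the Celsius reading. The Fahrenheit reading is F = 1.8·C + 32.
Set F = C: 1.8·C + 32 = C.
(0.8)·C = -32  ⇒  C = -40.00.

-40.00°C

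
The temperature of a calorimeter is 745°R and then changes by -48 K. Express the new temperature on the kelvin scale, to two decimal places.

365.89 K

Initial temperature in Celsius: (745 - 491.67) × 5/9 = 140.7389°C.
The 48 K change is an interval; Kelvin and Celsius degrees are the same size, so ΔC = -48°C.
Final Celsius temperature: 140.7389 - 48.0000 = 92.7389°C.
In kelvin: 92.7389 + 273.15 = 365.89 K.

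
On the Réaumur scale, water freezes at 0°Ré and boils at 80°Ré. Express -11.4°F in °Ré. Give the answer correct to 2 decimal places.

First in Celsius: (-11.4 - 32) × 5/9 = -24.1111°C.
Linearly onto the Réaumur scale: 0 + (-24.1111 / 100) × (80 - 0) = -19.29°Ré.

-19.29°Ré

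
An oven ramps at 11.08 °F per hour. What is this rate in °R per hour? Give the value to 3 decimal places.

11.080 °R/hour

The quantity depends on a temperature interval, so only the ratio of degree sizes applies; the offset between the scales is irrelevant.
A change of 1°F is a change of 1°R, so 11.08 × 1 = 11.080.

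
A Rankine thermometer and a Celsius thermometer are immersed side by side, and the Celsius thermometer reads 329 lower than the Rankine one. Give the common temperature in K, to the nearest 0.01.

Let x be the Rankine reading; then the Celsius reading is 5/9·x - 273.15.
(5/9·x - 273.15) - x = -329  ⇒  (-4/9)·x = -55.85  ⇒  x = 125.6625°R.
In Celsius: (125.6625 - 491.67) × 5/9 = -203.3375°C.
In kelvin: -203.3375 + 273.15 = 69.81 K.

69.81 K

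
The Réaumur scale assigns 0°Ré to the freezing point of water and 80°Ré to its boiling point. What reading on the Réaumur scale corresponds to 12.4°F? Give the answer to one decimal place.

-8.7°Ré

First in Celsius: (12.4 - 32) × 5/9 = -10.8889°C.
Linearly onto the Réaumur scale: 0 + (-10.8889 / 100) × (80 - 0) = -8.7°Ré.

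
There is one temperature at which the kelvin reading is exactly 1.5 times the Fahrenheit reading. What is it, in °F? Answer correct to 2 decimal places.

Let F be the Fahrenheit reading. The kelvin reading is K = 5/9·F + 255.372.
Require K = 1.5·F: 5/9·F + 255.372 = 1.5·F.
(-17/18)·F = -255.372  ⇒  F = 270.39.

270.39°F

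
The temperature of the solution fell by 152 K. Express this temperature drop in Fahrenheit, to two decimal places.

273.60°F

Only the scale ratio 1.8 matters for a change in temperature.
152 × 1.8 = 273.60.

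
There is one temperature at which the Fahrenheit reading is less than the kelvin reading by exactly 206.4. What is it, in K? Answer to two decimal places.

Let K be the kelvin reading. The Fahrenheit reading is F = 1.8·K - 459.67.
Require F - K = -206.4: (0.8)·K - 459.67 = -206.4.
K = (-206.4 + 459.67) / (0.8) = 316.59.

316.59 K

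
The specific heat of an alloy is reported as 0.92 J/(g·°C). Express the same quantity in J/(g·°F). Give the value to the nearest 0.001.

Since only a temperature interval is involved, the additive offset between the scales drops out.
A change of 1°F is a change of 5/9°C, so per °F the value is 0.92 × 5/9 = 0.511.

0.511 J/(g·°F)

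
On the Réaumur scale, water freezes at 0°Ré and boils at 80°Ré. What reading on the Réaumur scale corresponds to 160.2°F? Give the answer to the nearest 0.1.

First in Celsius: (160.2 - 32) × 5/9 = 71.2222°C.
Linearly onto the Réaumur scale: 0 + (71.2222 / 100) × (80 - 0) = 57.0°Ré.

57.0°Ré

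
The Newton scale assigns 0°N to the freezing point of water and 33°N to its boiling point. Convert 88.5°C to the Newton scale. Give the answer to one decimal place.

Linearly onto the Newton scale: 0 + (88.5000 / 100) × (33 - 0) = 29.2°N.

29.2°N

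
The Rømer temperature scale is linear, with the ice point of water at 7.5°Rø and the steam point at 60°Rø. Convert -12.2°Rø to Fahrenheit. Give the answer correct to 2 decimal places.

-35.54°F

Linear interpolation between the fixed points: C = (-12.2 - 7.5) × 100 / (60 - 7.5) = -37.5238°C.
Then -37.5238 × 1.8 + 32 = -35.54°F.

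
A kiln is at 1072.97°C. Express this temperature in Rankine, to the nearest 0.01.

2423.02°R

In Rankine: 1072.9700 × 1.8 + 491.67 = 2423.02°R.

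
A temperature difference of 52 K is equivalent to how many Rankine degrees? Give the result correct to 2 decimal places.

Only the scale ratio 1.8 matters for a change in temperature.
52 × 1.8 = 93.60.

93.60°R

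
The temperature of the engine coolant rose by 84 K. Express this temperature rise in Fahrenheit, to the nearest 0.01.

An interval of 1 K corresponds to 1.8°F.
84 × 1.8 = 151.20.

151.20°F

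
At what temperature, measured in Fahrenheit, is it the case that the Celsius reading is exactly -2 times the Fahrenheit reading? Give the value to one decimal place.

7.0°F

Let F be the Fahrenheit reading. The Celsius reading is C = 5/9·F - 17.7778.
Require C = -2·F: 5/9·F - 17.7778 = -2·F.
(23/9)·F = 17.7778  ⇒  F = 7.0.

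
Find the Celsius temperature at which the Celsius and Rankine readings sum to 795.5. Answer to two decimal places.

Let C be the Celsius reading. The Rankine reading is R = 1.8·C + 491.67.
Require C + R = 795.5: (2.8)·C + 491.67 = 795.5.
C = (795.5 - 491.67) / (2.8) = 108.51.

108.51°C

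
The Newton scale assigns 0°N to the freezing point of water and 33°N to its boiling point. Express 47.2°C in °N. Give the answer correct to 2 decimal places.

15.58°N

Linearly onto the Newton scale: 0 + (47.2000 / 100) × (33 - 0) = 15.58°N.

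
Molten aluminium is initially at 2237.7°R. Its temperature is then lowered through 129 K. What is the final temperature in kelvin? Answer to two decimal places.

1114.17 K

Initial temperature in Celsius: (2237.7 - 491.67) × 5/9 = 970.0167°C.
The 129 K change is an interval; Kelvin and Celsius degrees are the same size, so ΔC = -129°C.
Final Celsius temperature: 970.0167 - 129.0000 = 841.0167°C.
In kelvin: 841.0167 + 273.15 = 1114.17 K.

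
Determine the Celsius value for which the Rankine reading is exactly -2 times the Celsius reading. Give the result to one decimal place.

-129.4°C

Let C be the Celsius reading. The Rankine reading is R = 1.8·C + 491.67.
Require R = -2·C: 1.8·C + 491.67 = -2·C.
(3.8)·C = -491.67  ⇒  C = -129.4.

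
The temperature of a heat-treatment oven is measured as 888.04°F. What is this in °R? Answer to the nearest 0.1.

1347.7°R

In Celsius: (888.04 - 32) × 5/9 = 475.5778°C.
In Rankine: 475.5778 × 1.8 + 491.67 = 1347.7°R.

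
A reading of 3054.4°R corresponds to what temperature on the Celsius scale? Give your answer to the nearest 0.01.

1423.74°C

In Celsius: (3054.4 - 491.67) × 5/9 = 1423.7389°C.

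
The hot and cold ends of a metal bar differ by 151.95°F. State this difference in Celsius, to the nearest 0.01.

For a temperature interval the offset drops out; only the factor 5/9 applies.
151.95 × 5/9 = 84.42.

84.42°C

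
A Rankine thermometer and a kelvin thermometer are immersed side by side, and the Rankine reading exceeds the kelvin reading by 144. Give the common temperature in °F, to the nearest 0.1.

-135.7°F

Let x be the Rankine reading; then the kelvin reading is 5/9·x.
(5/9·x) - x = -144  ⇒  (-4/9)·x = -144  ⇒  x = 324.0000°R.
In Celsius: (324 - 491.67) × 5/9 = -93.1500°C.
In Fahrenheit: -93.1500 × 1.8 + 32 = -135.7°F.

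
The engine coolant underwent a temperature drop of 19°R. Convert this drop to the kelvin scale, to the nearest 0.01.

Only the scale ratio 5/9 matters for a change in temperature.
19 × 5/9 = 10.56.

10.56 K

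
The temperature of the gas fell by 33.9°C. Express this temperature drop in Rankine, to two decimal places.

For a temperature interval the offset drops out; only the factor 1.8 applies.
33.9 × 1.8 = 61.02.

61.02°R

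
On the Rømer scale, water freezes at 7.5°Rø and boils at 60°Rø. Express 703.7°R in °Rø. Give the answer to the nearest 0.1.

69.3°Rø

First in Celsius: (703.7 - 491.67) × 5/9 = 117.7944°C.
Linearly onto the Rømer scale: 7.5 + (117.7944 / 100) × (60 - 7.5) = 69.3°Rø.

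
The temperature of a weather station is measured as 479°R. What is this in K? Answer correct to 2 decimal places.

In Celsius: (479 - 491.67) × 5/9 = -7.0389°C.
In kelvin: -7.0389 + 273.15 = 266.11 K.

266.11 K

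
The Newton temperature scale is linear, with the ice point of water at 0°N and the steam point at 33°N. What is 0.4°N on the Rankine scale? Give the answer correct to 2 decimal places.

Linear interpolation between the fixed points: C = (0.4 - 0) × 100 / (33 - 0) = 1.2121°C.
Then 1.2121 × 1.8 + 491.67 = 493.85°R.

493.85°R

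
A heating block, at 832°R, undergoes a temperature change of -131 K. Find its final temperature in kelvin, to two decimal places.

Initial temperature in Celsius: (832 - 491.67) × 5/9 = 189.0722°C.
The 131 K change is an interval; Kelvin and Celsius degrees are the same size, so ΔC = -131°C.
Final Celsius temperature: 189.0722 - 131.0000 = 58.0722°C.
In kelvin: 58.0722 + 273.15 = 331.22 K.

331.22 K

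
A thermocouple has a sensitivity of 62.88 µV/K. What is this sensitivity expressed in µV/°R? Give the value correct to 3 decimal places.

34.933 µV/°R

The quantity depends on a temperature interval, so only the ratio of degree sizes applies; the offset between the scales is irrelevant.
A change of 1°R is a change of 5/9 K, so per °R the value is 62.88 × 5/9 = 34.933.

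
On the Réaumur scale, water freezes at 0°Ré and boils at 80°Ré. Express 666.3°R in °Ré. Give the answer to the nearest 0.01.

77.61°Ré

First in Celsius: (666.3 - 491.67) × 5/9 = 97.0167°C.
Linearly onto the Réaumur scale: 0 + (97.0167 / 100) × (80 - 0) = 77.61°Ré.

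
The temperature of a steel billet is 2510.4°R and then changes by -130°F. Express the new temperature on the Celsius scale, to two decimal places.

Initial temperature in Celsius: (2510.4 - 491.67) × 5/9 = 1121.5167°C.
The 130°F change is an interval, so only the factor 5/9 applies: -130 × 5/9 = -72.2222°C.
Final Celsius temperature: 1121.5167 - 72.2222 = 1049.2944°C.

1049.29°C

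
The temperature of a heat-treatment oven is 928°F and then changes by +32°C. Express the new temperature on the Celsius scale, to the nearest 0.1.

Initial temperature in Celsius: (928 - 32) × 5/9 = 497.7778°C.
Final Celsius temperature: 497.7778 + 32.0000 = 529.7778°C.

529.8°C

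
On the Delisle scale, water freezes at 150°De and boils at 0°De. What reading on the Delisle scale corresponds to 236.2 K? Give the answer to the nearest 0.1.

205.4°De

First in Celsius: 236.2 - 273.15 = -36.9500°C.
Linearly onto the Delisle scale: 150 + (-36.9500 / 100) × (0 - 150) = 205.4°De.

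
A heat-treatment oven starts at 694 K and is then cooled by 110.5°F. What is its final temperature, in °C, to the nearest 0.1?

Initial temperature in Celsius: 694 - 273.15 = 420.8500°C.
The 110.5°F change is an interval, so only the factor 5/9 applies: -110.5 × 5/9 = -61.3889°C.
Final Celsius temperature: 420.8500 - 61.3889 = 359.4611°C.

359.5°C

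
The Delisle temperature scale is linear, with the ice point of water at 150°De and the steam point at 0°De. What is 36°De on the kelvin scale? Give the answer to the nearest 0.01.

Linear interpolation between the fixed points: C = (36 - 150) × 100 / (0 - 150) = 76.0000°C.
Then 76.0000 + 273.15 = 349.15 K.

349.15 K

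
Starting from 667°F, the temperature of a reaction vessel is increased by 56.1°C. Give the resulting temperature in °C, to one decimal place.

Initial temperature in Celsius: (667 - 32) × 5/9 = 352.7778°C.
Final Celsius temperature: 352.7778 + 56.1000 = 408.8778°C.

408.9°C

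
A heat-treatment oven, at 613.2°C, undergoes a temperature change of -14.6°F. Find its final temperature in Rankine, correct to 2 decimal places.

1580.83°R

The 14.6°F change is an interval, so only the factor 5/9 applies: -14.6 × 5/9 = -8.1111°C.
Final Celsius temperature: 613.2000 - 8.1111 = 605.0889°C.
In Rankine: 605.0889 × 1.8 + 491.67 = 1580.83°R.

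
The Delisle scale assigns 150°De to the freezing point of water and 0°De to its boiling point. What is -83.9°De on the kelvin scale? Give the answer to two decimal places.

429.08 K

Linear interpolation between the fixed points: C = (-83.9 - 150) × 100 / (0 - 150) = 155.9333°C.
Then 155.9333 + 273.15 = 429.08 K.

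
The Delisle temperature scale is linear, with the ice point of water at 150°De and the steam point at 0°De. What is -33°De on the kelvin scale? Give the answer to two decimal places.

395.15 K

Linear interpolation between the fixed points: C = (-33 - 150) × 100 / (0 - 150) = 122.0000°C.
Then 122.0000 + 273.15 = 395.15 K.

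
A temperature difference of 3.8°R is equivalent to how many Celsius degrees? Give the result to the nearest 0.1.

2.1°C

Only the scale ratio 5/9 matters for a change in temperature.
3.8 × 5/9 = 2.1.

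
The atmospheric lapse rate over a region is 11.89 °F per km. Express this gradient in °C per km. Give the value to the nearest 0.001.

6.606 °C/km

The quantity depends on a temperature interval, so only the ratio of degree sizes applies; the offset between the scales is irrelevant.
A change of 1°F is a change of 5/9°C, so 11.89 × 5/9 = 6.606.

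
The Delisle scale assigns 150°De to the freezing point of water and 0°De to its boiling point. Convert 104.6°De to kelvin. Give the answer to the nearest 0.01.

Linear interpolation between the fixed points: C = (104.6 - 150) × 100 / (0 - 150) = 30.2667°C.
Then 30.2667 + 273.15 = 303.42 K.

303.42 K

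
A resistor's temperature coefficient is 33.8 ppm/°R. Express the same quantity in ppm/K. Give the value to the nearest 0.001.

The quantity depends on a temperature interval, so only the ratio of degree sizes applies; the offset between the scales is irrelevant.
A change of 1 K is a change of 1.8°R, so per K the value is 33.8 × 1.8 = 60.840.

60.840 ppm/K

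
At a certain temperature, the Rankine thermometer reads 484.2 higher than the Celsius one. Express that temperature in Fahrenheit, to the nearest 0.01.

Let x be the Celsius reading; then the Rankine reading is 1.8·x + 491.67.
(1.8·x + 491.67) - x = 484.2  ⇒  (0.8)·x = -7.47  ⇒  x = -9.3375°C.
In Fahrenheit: -9.3375 × 1.8 + 32 = 15.19°F.

15.19°F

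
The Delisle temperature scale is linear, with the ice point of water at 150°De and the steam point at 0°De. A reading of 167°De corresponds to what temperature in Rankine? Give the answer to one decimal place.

Linear interpolation between the fixed points: C = (167 - 150) × 100 / (0 - 150) = -11.3333°C.
Then -11.3333 × 1.8 + 491.67 = 471.3°R.

471.3°R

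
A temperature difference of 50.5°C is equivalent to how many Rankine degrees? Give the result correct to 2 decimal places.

Only the scale ratio 1.8 matters for a change in temperature.
50.5 × 1.8 = 90.90.

90.90°R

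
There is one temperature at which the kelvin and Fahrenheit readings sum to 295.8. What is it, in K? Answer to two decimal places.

269.81 K

Let K be the kelvin reading. The Fahrenheit reading is F = 1.8·K - 459.67.
Require K + F = 295.8: (2.8)·K - 459.67 = 295.8.
K = (295.8 + 459.67) / (2.8) = 269.81.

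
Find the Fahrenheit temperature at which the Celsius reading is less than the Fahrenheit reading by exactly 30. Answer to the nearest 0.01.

27.50°F

Let F be the Fahrenheit reading. The Celsius reading is C = 5/9·F - 17.7778.
Require C - F = -30: (-4/9)·F - 17.7778 = -30.
F = (-30 + 17.7778) / (-4/9) = 27.50.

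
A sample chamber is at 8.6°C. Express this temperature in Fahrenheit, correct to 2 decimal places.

47.48°F

In Fahrenheit: 8.6000 × 1.8 + 32 = 47.48°F.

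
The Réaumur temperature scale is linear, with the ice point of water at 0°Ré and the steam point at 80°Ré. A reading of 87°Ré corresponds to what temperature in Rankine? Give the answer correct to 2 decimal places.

687.42°R

Linear interpolation between the fixed points: C = (87 - 0) × 100 / (80 - 0) = 108.7500°C.
Then 108.7500 × 1.8 + 491.67 = 687.42°R.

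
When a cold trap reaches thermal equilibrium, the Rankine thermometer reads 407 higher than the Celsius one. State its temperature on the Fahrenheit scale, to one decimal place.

-158.5°F

Let x be the Celsius reading; then the Rankine reading is 1.8·x + 491.67.
(1.8·x + 491.67) - x = 407  ⇒  (0.8)·x = -84.67  ⇒  x = -105.8375°C.
In Fahrenheit: -105.8375 × 1.8 + 32 = -158.5°F.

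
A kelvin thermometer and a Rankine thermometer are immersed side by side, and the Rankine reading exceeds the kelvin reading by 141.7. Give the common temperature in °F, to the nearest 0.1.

-140.8°F

Let x be the kelvin reading; then the Rankine reading is 1.8·x.
(1.8·x) - x = 141.7  ⇒  (0.8)·x = 141.7  ⇒  x = 177.1250 K.
In Celsius: 177.125 - 273.15 = -96.0250°C.
In Fahrenheit: -96.0250 × 1.8 + 32 = -140.8°F.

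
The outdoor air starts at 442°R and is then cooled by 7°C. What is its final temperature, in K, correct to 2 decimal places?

Initial temperature in Celsius: (442 - 491.67) × 5/9 = -27.5944°C.
Final Celsius temperature: -27.5944 - 7.0000 = -34.5944°C.
In kelvin: -34.5944 + 273.15 = 238.56 K.

238.56 K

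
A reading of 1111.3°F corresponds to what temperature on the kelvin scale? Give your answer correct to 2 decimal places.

872.76 K

In Celsius: (1111.3 - 32) × 5/9 = 599.6111°C.
In kelvin: 599.6111 + 273.15 = 872.76 K.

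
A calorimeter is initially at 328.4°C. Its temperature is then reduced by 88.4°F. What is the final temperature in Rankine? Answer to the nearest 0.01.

994.39°R

The 88.4°F change is an interval, so only the factor 5/9 applies: -88.4 × 5/9 = -49.1111°C.
Final Celsius temperature: 328.4000 - 49.1111 = 279.2889°C.
In Rankine: 279.2889 × 1.8 + 491.67 = 994.39°R.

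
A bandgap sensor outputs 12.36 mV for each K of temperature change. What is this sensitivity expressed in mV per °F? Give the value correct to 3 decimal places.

The quantity depends on a temperature interval, so only the ratio of degree sizes applies; the offset between the scales is irrelevant.
A change of 1°F is a change of 5/9 K, so per °F the value is 12.36 × 5/9 = 6.867.

6.867 mV per °F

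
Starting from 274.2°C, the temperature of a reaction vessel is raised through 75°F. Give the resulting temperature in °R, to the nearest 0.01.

1060.23°R

The 75°F change is an interval, so only the factor 5/9 applies: +75 × 5/9 = +41.6667°C.
Final Celsius temperature: 274.2000 + 41.6667 = 315.8667°C.
In Rankine: 315.8667 × 1.8 + 491.67 = 1060.23°R.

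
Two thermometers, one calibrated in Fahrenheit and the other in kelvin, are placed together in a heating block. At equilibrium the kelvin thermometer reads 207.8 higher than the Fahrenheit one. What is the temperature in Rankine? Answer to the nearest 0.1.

Let x be the Fahrenheit reading; then the kelvin reading is 5/9·x + 255.372.
(5/9·x + 255.372) - x = 207.8  ⇒  (-4/9)·x = -47.5722  ⇒  x = 107.0375°F.
In Celsius: (107.0375 - 32) × 5/9 = 41.6875°C.
In Rankine: 41.6875 × 1.8 + 491.67 = 566.7°R.

566.7°R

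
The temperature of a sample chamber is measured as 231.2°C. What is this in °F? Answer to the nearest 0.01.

In Fahrenheit: 231.2000 × 1.8 + 32 = 448.16°F.

448.16°F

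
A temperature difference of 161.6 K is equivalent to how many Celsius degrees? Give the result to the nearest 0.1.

161.6°C

Kelvin and Celsius degrees are the same size, so the interval is unchanged: 161.6.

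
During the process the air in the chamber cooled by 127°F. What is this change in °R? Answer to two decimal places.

127.00°R

Fahrenheit and Rankine degrees are the same size, so the interval is unchanged: 127.00.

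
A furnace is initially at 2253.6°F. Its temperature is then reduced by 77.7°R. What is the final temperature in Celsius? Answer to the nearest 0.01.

1191.06°C

Initial temperature in Celsius: (2253.6 - 32) × 5/9 = 1234.2222°C.
The 77.7°R change is an interval, so only the factor 5/9 applies: -77.7 × 5/9 = -43.1667°C.
Final Celsius temperature: 1234.2222 - 43.1667 = 1191.0556°C.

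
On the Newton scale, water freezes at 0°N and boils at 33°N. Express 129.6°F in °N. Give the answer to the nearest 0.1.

First in Celsius: (129.6 - 32) × 5/9 = 54.2222°C.
Linearly onto the Newton scale: 0 + (54.2222 / 100) × (33 - 0) = 17.9°N.

17.9°N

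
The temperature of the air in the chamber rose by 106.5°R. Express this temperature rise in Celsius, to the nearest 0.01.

59.17°C

Only the scale ratio 5/9 matters for a change in temperature.
106.5 × 5/9 = 59.17.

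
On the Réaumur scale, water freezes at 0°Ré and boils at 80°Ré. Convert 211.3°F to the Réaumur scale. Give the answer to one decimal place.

First in Celsius: (211.3 - 32) × 5/9 = 99.6111°C.
Linearly onto the Réaumur scale: 0 + (99.6111 / 100) × (80 - 0) = 79.7°Ré.

79.7°Ré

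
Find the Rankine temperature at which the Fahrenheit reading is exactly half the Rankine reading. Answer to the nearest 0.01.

Let R be the Rankine reading. The Fahrenheit reading is F = 1·R - 459.67.
Require F = 0.5·R: 1·R - 459.67 = 0.5·R.
(0.5)·R = 459.67  ⇒  R = 919.34.

919.34°R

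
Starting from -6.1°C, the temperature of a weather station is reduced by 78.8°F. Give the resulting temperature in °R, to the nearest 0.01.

401.89°R

The 78.8°F change is an interval, so only the factor 5/9 applies: -78.8 × 5/9 = -43.7778°C.
Final Celsius temperature: -6.1000 - 43.7778 = -49.8778°C.
In Rankine: -49.8778 × 1.8 + 491.67 = 401.89°R.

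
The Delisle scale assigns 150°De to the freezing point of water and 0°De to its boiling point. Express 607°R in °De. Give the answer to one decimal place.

First in Celsius: (607 - 491.67) × 5/9 = 64.0722°C.
Linearly onto the Delisle scale: 150 + (64.0722 / 100) × (0 - 150) = 53.9°De.

53.9°De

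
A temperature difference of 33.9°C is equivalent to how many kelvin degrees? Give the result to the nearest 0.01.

Celsius and kelvin degrees are the same size, so the interval is unchanged: 33.90.

33.90 K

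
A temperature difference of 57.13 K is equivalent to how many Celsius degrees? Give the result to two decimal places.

57.13°C

Kelvin and Celsius degrees are the same size, so the interval is unchanged: 57.13.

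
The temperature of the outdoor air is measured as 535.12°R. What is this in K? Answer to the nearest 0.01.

In Celsius: (535.12 - 491.67) × 5/9 = 24.1389°C.
In kelvin: 24.1389 + 273.15 = 297.29 K.

297.29 K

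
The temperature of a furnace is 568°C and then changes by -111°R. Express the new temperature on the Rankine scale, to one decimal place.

The 111°R change is an interval, so only the factor 5/9 applies: -111 × 5/9 = -61.6667°C.
Final Celsius temperature: 568.0000 - 61.6667 = 506.3333°C.
In Rankine: 506.3333 × 1.8 + 491.67 = 1403.1°R.

1403.1°R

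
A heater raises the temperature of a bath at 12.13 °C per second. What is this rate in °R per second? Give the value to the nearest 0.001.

21.834 °R/second

Since only a temperature interval is involved, the additive offset between the scales drops out.
A change of 1°C is a change of 1.8°R, so 12.13 × 1.8 = 21.834.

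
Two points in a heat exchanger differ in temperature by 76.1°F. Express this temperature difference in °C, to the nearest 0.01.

42.28°C

Only the scale ratio 5/9 matters for a change in temperature.
76.1 × 5/9 = 42.28.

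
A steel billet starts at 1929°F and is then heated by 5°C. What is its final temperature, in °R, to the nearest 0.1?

2397.7°R

Initial temperature in Celsius: (1929 - 32) × 5/9 = 1053.8889°C.
Final Celsius temperature: 1053.8889 + 5.0000 = 1058.8889°C.
In Rankine: 1058.8889 × 1.8 + 491.67 = 2397.7°R.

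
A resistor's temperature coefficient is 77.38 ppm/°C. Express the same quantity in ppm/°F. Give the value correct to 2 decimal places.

Since only a temperature interval is involved, the additive offset between the scales drops out.
A change of 1°F is a change of 5/9°C, so per °F the value is 77.38 × 5/9 = 42.99.

42.99 ppm/°F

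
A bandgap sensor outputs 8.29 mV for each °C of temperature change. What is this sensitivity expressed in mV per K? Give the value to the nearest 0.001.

Since only a temperature interval is involved, the additive offset between the scales drops out.
A change of 1 K is a change of 1°C, so per K the value is 8.29 × 1 = 8.290.

8.290 mV per K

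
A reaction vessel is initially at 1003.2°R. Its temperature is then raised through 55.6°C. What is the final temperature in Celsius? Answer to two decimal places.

339.78°C

Initial temperature in Celsius: (1003.2 - 491.67) × 5/9 = 284.1833°C.
Final Celsius temperature: 284.1833 + 55.6000 = 339.7833°C.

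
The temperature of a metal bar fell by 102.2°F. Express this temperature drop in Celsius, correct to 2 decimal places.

56.78°C

For a temperature interval the offset drops out; only the factor 5/9 applies.
102.2 × 5/9 = 56.78.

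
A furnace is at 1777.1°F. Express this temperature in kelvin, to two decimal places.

In Celsius: (1777.1 - 32) × 5/9 = 969.5000°C.
In kelvin: 969.5000 + 273.15 = 1242.65 K.

1242.65 K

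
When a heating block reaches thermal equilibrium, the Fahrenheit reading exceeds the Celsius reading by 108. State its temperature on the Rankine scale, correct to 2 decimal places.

Let x be the Fahrenheit reading; then the Celsius reading is 5/9·x - 17.7778.
(5/9·x - 17.7778) - x = -108  ⇒  (-4/9)·x = -90.2222  ⇒  x = 203.0000°F.
In Celsius: (203 - 32) × 5/9 = 95.0000°C.
In Rankine: 95.0000 × 1.8 + 491.67 = 662.67°R.

662.67°R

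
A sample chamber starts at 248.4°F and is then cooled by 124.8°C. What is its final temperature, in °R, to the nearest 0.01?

Initial temperature in Celsius: (248.4 - 32) × 5/9 = 120.2222°C.
Final Celsius temperature: 120.2222 - 124.8000 = -4.5778°C.
In Rankine: -4.5778 × 1.8 + 491.67 = 483.43°R.

483.43°R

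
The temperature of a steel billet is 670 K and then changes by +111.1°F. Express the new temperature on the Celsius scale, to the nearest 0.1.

458.6°C

Initial temperature in Celsius: 670 - 273.15 = 396.8500°C.
The 111.1°F change is an interval, so only the factor 5/9 applies: +111.1 × 5/9 = +61.7222°C.
Final Celsius temperature: 396.8500 + 61.7222 = 458.5722°C.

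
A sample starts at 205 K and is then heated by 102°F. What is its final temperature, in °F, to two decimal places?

Initial temperature in Celsius: 205 - 273.15 = -68.1500°C.
The 102°F change is an interval, so only the factor 5/9 applies: +102 × 5/9 = +56.6667°C.
Final Celsius temperature: -68.1500 + 56.6667 = -11.4833°C.
In Fahrenheit: -11.4833 × 1.8 + 32 = 11.33°F.

11.33°F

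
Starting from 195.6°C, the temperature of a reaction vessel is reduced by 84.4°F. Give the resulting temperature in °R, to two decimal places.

The 84.4°F change is an interval, so only the factor 5/9 applies: -84.4 × 5/9 = -46.8889°C.
Final Celsius temperature: 195.6000 - 46.8889 = 148.7111°C.
In Rankine: 148.7111 × 1.8 + 491.67 = 759.35°R.

759.35°R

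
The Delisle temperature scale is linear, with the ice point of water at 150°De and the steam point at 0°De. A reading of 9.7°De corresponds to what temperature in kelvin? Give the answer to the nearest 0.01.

Linear interpolation between the fixed points: C = (9.7 - 150) × 100 / (0 - 150) = 93.5333°C.
Then 93.5333 + 273.15 = 366.68 K.

366.68 K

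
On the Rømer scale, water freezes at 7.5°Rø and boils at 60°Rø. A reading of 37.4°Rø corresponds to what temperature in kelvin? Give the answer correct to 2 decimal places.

330.10 K

Linear interpolation between the fixed points: C = (37.4 - 7.5) × 100 / (60 - 7.5) = 56.9524°C.
Then 56.9524 + 273.15 = 330.10 K.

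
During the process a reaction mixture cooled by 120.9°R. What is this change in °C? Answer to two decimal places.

Only the scale ratio 5/9 matters for a change in temperature.
120.9 × 5/9 = 67.17.

67.17°C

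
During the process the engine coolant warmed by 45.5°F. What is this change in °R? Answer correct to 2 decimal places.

45.50°R

Fahrenheit and Rankine degrees are the same size, so the interval is unchanged: 45.50.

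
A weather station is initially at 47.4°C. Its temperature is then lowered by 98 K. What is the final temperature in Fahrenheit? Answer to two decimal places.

The 98 K change is an interval; Kelvin and Celsius degrees are the same size, so ΔC = -98°C.
Final Celsius temperature: 47.4000 - 98.0000 = -50.6000°C.
In Fahrenheit: -50.6000 × 1.8 + 32 = -59.08°F.

-59.08°F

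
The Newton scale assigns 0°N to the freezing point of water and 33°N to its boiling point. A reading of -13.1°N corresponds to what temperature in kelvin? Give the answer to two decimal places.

233.45 K

Linear interpolation between the fixed points: C = (-13.1 - 0) × 100 / (33 - 0) = -39.6970°C.
Then -39.6970 + 273.15 = 233.45 K.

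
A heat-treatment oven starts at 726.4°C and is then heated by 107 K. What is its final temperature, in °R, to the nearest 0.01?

1991.79°R

The 107 K change is an interval; Kelvin and Celsius degrees are the same size, so ΔC = +107°C.
Final Celsius temperature: 726.4000 + 107.0000 = 833.4000°C.
In Rankine: 833.4000 × 1.8 + 491.67 = 1991.79°R.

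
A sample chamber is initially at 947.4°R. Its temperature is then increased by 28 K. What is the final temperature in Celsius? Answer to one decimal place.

Initial temperature in Celsius: (947.4 - 491.67) × 5/9 = 253.1833°C.
The 28 K change is an interval; Kelvin and Celsius degrees are the same size, so ΔC = +28°C.
Final Celsius temperature: 253.1833 + 28.0000 = 281.1833°C.

281.2°C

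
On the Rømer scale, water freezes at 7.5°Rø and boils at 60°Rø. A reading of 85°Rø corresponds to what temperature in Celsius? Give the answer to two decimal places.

Linear interpolation between the fixed points: C = (85 - 7.5) × 100 / (60 - 7.5) = 147.6190°C.

147.62°C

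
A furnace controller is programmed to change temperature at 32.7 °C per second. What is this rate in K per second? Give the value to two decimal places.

32.70 K/second

The quantity depends on a temperature interval, so only the ratio of degree sizes applies; the offset between the scales is irrelevant.
A change of 1°C is a change of 1 K, so 32.7 × 1 = 32.70.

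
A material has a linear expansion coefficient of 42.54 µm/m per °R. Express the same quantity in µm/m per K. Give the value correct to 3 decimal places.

The quantity depends on a temperature interval, so only the ratio of degree sizes applies; the offset between the scales is irrelevant.
A change of 1 K is a change of 1.8°R, so per K the value is 42.54 × 1.8 = 76.572.

76.572 µm/m per K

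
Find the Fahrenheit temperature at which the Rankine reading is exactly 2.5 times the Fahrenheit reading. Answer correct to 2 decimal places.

306.45°F

Let F be the Fahrenheit reading. The Rankine reading is R = 1·F + 459.67.
Require R = 2.5·F: 1·F + 459.67 = 2.5·F.
(-1.5)·F = -459.67  ⇒  F = 306.45.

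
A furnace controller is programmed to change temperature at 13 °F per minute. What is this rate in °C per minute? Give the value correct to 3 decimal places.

7.222 °C/minute

The quantity depends on a temperature interval, so only the ratio of degree sizes applies; the offset between the scales is irrelevant.
A change of 1°F is a change of 5/9°C, so 13 × 5/9 = 7.222.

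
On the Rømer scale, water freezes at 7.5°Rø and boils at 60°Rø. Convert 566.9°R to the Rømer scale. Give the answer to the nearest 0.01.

29.44°Rø

First in Celsius: (566.9 - 491.67) × 5/9 = 41.7944°C.
Linearly onto the Rømer scale: 7.5 + (41.7944 / 100) × (60 - 7.5) = 29.44°Rø.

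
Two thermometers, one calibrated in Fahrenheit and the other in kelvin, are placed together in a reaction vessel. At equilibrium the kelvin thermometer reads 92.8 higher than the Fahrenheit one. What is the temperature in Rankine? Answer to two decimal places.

Let x be the Fahrenheit reading; then the kelvin reading is 5/9·x + 255.372.
(5/9·x + 255.372) - x = 92.8  ⇒  (-4/9)·x = -162.572  ⇒  x = 365.7875°F.
In Celsius: (365.7875 - 32) × 5/9 = 185.4375°C.
In Rankine: 185.4375 × 1.8 + 491.67 = 825.46°R.

825.46°R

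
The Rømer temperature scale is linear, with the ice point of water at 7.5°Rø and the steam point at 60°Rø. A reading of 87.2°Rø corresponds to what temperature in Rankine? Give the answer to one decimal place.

Linear interpolation between the fixed points: C = (87.2 - 7.5) × 100 / (60 - 7.5) = 151.8095°C.
Then 151.8095 × 1.8 + 491.67 = 764.9°R.

764.9°R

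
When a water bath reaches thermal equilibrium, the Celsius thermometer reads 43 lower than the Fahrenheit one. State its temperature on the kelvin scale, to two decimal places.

286.90 K

Let x be the Fahrenheit reading; then the Celsius reading is 5/9·x - 17.7778.
(5/9·x - 17.7778) - x = -43  ⇒  (-4/9)·x = -25.2222  ⇒  x = 56.7500°F.
In Celsius: (56.75 - 32) × 5/9 = 13.7500°C.
In kelvin: 13.7500 + 273.15 = 286.90 K.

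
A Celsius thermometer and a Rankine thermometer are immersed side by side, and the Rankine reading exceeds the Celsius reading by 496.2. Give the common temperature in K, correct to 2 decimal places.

278.81 K

Let x be the Celsius reading; then the Rankine reading is 1.8·x + 491.67.
(1.8·x + 491.67) - x = 496.2  ⇒  (0.8)·x = 4.53  ⇒  x = 5.6625°C.
In kelvin: 5.6625 + 273.15 = 278.81 K.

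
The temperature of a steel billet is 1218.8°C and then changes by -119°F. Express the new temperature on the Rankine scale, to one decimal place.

2566.5°R

The 119°F change is an interval, so only the factor 5/9 applies: -119 × 5/9 = -66.1111°C.
Final Celsius temperature: 1218.8000 - 66.1111 = 1152.6889°C.
In Rankine: 1152.6889 × 1.8 + 491.67 = 2566.5°R.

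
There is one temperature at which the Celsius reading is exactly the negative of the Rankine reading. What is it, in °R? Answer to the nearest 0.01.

175.60°R

Let R be the Rankine reading. The Celsius reading is C = 5/9·R - 273.15.
Require C = -1·R: 5/9·R - 273.15 = -1·R.
(14/9)·R = 273.15  ⇒  R = 175.60.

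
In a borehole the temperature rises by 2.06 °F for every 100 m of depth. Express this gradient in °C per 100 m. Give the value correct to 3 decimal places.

The quantity depends on a temperature interval, so only the ratio of degree sizes applies; the offset between the scales is irrelevant.
A change of 1°F is a change of 5/9°C, so 2.06 × 5/9 = 1.144.

1.144 °C/100 m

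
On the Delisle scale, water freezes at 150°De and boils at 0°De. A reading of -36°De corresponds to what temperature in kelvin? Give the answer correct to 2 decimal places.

Linear interpolation between the fixed points: C = (-36 - 150) × 100 / (0 - 150) = 124.0000°C.
Then 124.0000 + 273.15 = 397.15 K.

397.15 K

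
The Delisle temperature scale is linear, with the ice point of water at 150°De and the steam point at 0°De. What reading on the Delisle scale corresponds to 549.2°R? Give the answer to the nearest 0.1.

First in Celsius: (549.2 - 491.67) × 5/9 = 31.9611°C.
Linearly onto the Delisle scale: 150 + (31.9611 / 100) × (0 - 150) = 102.1°De.

102.1°De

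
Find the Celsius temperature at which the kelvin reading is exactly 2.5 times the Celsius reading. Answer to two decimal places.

182.10°C

Let C be the Celsius reading. The kelvin reading is K = 1·C + 273.15.
Require K = 2.5·C: 1·C + 273.15 = 2.5·C.
(-1.5)·C = -273.15  ⇒  C = 182.10.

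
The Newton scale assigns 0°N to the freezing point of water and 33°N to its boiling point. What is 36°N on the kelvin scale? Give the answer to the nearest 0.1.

382.2 K

Linear interpolation between the fixed points: C = (36 - 0) × 100 / (33 - 0) = 109.0909°C.
Then 109.0909 + 273.15 = 382.2 K.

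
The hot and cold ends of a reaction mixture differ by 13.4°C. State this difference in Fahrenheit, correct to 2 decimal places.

For a temperature interval the offset drops out; only the factor 1.8 applies.
13.4 × 1.8 = 24.12.

24.12°F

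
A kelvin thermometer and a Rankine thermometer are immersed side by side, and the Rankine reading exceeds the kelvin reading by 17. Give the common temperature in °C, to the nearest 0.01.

-251.90°C

Let x be the kelvin reading; then the Rankine reading is 1.8·x.
(1.8·x) - x = 17  ⇒  (0.8)·x = 17  ⇒  x = 21.2500 K.
In Celsius: 21.25 - 273.15 = -251.90°C.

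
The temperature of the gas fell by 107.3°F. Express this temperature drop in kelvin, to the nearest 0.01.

59.61 K

An interval of 1°F corresponds to 5/9 K.
107.3 × 5/9 = 59.61.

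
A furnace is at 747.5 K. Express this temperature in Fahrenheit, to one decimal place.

885.8°F

In Celsius: 747.5 - 273.15 = 474.3500°C.
In Fahrenheit: 474.3500 × 1.8 + 32 = 885.8°F.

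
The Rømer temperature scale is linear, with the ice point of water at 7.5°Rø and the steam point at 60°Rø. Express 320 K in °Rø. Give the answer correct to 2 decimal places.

First in Celsius: 320 - 273.15 = 46.8500°C.
Linearly onto the Rømer scale: 7.5 + (46.8500 / 100) × (60 - 7.5) = 32.10°Rø.

32.10°Rø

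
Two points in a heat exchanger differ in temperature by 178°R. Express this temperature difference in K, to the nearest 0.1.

98.9 K

For a temperature interval the offset drops out; only the factor 5/9 applies.
178 × 5/9 = 98.9.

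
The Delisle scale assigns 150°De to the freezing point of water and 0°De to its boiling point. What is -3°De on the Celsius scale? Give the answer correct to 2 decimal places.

102.00°C

Linear interpolation between the fixed points: C = (-3 - 150) × 100 / (0 - 150) = 102.0000°C.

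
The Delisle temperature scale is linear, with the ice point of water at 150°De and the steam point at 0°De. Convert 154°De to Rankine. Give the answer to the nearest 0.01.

Linear interpolation between the fixed points: C = (154 - 150) × 100 / (0 - 150) = -2.6667°C.
Then -2.6667 × 1.8 + 491.67 = 486.87°R.

486.87°R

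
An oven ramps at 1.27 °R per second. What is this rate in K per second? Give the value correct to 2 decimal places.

0.71 K/second

The quantity depends on a temperature interval, so only the ratio of degree sizes applies; the offset between the scales is irrelevant.
A change of 1°R is a change of 5/9 K, so 1.27 × 5/9 = 0.71.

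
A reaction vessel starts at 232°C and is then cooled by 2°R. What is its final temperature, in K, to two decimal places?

504.04 K

The 2°R change is an interval, so only the factor 5/9 applies: -2 × 5/9 = -1.1111°C.
Final Celsius temperature: 232.0000 - 1.1111 = 230.8889°C.
In kelvin: 230.8889 + 273.15 = 504.04 K.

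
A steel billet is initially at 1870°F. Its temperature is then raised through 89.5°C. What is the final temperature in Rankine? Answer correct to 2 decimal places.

Initial temperature in Celsius: (1870 - 32) × 5/9 = 1021.1111°C.
Final Celsius temperature: 1021.1111 + 89.5000 = 1110.6111°C.
In Rankine: 1110.6111 × 1.8 + 491.67 = 2490.77°R.

2490.77°R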